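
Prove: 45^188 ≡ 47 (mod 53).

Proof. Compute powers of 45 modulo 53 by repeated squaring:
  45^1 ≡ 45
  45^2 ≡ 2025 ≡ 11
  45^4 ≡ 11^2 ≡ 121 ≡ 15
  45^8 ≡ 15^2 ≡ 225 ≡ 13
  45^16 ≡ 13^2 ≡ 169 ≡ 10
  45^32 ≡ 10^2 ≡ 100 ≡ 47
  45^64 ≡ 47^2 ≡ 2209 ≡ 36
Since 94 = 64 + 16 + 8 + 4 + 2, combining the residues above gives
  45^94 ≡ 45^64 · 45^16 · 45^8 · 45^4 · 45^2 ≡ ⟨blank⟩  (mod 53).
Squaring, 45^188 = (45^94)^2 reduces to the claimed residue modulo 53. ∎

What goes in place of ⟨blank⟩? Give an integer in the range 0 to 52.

43

45^64 · 45^16 · 45^8 · 45^4 · 45^2 ≡ 36 · 10 · 13 · 15 · 11 = 772200.
772200 mod 53 = 43, so 45^94 ≡ 43 (mod 53).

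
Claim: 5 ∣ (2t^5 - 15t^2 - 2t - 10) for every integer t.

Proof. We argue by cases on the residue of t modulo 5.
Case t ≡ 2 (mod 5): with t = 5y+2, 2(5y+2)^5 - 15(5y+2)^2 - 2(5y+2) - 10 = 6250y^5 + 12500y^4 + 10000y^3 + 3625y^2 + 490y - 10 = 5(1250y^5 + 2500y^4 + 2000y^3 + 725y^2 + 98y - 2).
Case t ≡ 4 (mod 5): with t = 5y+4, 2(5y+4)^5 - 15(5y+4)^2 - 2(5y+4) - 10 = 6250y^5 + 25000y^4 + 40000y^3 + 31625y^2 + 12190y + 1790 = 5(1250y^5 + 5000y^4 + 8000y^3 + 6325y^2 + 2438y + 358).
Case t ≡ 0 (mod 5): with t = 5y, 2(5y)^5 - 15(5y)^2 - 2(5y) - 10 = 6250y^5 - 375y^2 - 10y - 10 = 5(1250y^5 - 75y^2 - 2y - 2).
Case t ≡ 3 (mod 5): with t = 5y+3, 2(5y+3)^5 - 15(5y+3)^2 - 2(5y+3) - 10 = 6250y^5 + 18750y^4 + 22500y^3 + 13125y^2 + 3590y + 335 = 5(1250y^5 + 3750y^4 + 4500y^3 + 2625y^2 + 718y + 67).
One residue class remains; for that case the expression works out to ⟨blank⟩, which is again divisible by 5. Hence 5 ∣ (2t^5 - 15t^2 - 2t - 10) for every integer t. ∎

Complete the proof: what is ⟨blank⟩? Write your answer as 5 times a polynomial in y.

Only t ≡ 1 (mod 5) is unaccounted for. Put t = 5y+1:
2(5y+1)^5 - 15(5y+1)^2 - 2(5y+1) - 10 expands to 6250y^5 + 6250y^4 + 2500y^3 + 125y^2 - 110y - 25,
and factoring out 5 leaves 5(1250y^5 + 1250y^4 + 500y^3 + 25y^2 - 22y - 5).

5(1250y^5 + 1250y^4 + 500y^3 + 25y^2 - 22y - 5)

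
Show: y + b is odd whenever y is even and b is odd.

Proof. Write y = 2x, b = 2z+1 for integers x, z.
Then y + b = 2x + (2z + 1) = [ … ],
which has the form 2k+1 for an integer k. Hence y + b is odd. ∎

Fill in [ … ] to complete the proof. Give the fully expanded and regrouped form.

2(x + z) + 1

2x + (2z + 1) = 2x + 2z + 1
= 2(x + z) + 1.
Since x + z is an integer, the sum is of the form 2k+1 for an integer k.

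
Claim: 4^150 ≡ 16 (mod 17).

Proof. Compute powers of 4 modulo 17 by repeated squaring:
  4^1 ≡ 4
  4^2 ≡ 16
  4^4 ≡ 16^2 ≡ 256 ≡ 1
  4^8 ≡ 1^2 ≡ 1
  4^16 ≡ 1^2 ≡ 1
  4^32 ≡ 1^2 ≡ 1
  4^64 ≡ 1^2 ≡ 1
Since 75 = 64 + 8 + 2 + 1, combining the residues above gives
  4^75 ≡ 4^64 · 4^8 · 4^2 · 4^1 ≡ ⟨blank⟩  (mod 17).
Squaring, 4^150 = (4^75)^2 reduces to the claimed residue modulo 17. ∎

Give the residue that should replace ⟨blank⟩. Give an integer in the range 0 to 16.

13

4^64 · 4^8 · 4^2 · 4^1 ≡ 1 · 1 · 16 · 4 = 64.
64 mod 17 = 13, so 4^75 ≡ 13 (mod 17).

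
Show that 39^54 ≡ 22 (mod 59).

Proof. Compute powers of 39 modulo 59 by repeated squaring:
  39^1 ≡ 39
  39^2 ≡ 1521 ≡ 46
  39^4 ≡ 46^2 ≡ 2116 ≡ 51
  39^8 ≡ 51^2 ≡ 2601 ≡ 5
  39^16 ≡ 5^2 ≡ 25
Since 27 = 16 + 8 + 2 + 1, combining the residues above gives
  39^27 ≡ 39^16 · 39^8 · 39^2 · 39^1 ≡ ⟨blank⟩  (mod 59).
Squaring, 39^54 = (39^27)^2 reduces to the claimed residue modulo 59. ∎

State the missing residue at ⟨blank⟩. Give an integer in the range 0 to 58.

39^16 · 39^8 · 39^2 · 39^1 ≡ 25 · 5 · 46 · 39 = 224250.
224250 mod 59 = 50, so 39^27 ≡ 50 (mod 59).

50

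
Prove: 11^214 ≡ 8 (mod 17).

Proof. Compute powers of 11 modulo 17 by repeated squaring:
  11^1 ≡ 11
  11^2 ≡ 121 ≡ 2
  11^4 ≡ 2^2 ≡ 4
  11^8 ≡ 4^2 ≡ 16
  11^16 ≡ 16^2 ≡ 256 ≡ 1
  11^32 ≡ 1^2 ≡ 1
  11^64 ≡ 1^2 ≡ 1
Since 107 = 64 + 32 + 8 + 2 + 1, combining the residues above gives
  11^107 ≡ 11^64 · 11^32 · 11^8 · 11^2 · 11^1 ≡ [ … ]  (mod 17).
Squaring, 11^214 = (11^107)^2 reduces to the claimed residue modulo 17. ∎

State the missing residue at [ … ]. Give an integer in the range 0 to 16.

Multiply the listed residues: 1 · 1 · 16 · 2 · 11 = 1 → 16 → 32 → 352.
Reducing modulo 17: 352 = 20·17 + 12, so 11^107 ≡ 12.

12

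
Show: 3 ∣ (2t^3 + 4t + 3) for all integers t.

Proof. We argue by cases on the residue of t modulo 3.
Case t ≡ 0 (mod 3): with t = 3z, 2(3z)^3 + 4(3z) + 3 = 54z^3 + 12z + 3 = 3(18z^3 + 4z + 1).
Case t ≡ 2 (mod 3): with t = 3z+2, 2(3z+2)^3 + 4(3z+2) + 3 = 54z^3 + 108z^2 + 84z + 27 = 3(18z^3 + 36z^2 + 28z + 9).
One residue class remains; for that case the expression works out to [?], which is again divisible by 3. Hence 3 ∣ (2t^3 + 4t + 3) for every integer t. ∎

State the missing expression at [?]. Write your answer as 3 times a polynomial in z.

3(18z^3 + 18z^2 + 10z + 3)

Only t ≡ 1 (mod 3) is unaccounted for. Put t = 3z+1:
2(3z+1)^3 + 4(3z+1) + 3 expands to 54z^3 + 54z^2 + 30z + 9,
and factoring out 3 leaves 3(18z^3 + 18z^2 + 10z + 3).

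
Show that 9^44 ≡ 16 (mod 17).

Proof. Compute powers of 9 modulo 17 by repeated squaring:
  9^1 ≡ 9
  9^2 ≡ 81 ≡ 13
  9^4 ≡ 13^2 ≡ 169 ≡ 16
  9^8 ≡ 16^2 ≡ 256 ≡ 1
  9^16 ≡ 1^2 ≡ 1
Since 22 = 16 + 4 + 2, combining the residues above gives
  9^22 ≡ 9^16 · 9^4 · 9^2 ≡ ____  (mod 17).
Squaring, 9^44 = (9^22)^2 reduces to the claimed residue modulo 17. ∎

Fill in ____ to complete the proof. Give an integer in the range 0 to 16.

9^16 · 9^4 · 9^2 ≡ 1 · 16 · 13 = 208.
208 mod 17 = 4, so 9^22 ≡ 4 (mod 17).

4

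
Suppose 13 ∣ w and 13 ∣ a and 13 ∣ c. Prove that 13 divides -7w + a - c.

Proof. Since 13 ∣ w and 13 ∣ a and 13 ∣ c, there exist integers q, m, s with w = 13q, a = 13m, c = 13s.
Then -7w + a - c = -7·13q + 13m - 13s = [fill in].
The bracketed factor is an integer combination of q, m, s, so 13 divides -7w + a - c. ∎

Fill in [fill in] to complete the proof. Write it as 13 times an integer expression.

Pull the common 13 out of every term: -7·13q + 13m - 13s = 13(m - 7q - s).
m - 7q - s is an integer, which exhibits the divisibility.

13(m - 7q - s)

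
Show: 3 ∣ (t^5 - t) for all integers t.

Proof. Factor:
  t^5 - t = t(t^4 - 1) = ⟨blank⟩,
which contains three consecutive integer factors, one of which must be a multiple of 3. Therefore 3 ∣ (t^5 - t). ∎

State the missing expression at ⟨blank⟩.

t^4 - 1 = (t^2 - 1)(t^2 + 1), and t^2 - 1 = (t-1)(t+1).
So t(t^4 - 1) = (t - 1)t(t + 1)(t^2 + 1).

(t - 1)t(t + 1)(t^2 + 1)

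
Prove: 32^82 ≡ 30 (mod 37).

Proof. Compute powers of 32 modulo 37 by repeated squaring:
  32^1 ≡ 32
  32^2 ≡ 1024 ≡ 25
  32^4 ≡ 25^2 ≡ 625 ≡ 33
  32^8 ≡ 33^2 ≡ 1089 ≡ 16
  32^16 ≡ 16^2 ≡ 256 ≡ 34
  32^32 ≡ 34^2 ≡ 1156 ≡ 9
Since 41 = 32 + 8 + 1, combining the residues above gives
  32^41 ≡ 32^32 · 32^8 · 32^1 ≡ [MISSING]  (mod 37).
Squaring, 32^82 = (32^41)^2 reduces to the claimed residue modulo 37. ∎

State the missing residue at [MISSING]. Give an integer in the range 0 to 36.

32^32 · 32^8 · 32^1 ≡ 9 · 16 · 32 = 4608.
4608 mod 37 = 20, so 32^41 ≡ 20 (mod 37).

20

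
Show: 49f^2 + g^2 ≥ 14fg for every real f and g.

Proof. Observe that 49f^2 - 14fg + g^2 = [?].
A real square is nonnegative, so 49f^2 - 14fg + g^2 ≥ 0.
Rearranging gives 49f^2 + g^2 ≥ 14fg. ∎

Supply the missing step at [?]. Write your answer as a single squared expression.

(7f - g)^2

The leading and trailing coefficients are 7^2 and 1^2, and 14 = 2·7·1, so the trinomial is (7f - g)^2.
Hence 49f^2 - 14fg + g^2 ≥ 0.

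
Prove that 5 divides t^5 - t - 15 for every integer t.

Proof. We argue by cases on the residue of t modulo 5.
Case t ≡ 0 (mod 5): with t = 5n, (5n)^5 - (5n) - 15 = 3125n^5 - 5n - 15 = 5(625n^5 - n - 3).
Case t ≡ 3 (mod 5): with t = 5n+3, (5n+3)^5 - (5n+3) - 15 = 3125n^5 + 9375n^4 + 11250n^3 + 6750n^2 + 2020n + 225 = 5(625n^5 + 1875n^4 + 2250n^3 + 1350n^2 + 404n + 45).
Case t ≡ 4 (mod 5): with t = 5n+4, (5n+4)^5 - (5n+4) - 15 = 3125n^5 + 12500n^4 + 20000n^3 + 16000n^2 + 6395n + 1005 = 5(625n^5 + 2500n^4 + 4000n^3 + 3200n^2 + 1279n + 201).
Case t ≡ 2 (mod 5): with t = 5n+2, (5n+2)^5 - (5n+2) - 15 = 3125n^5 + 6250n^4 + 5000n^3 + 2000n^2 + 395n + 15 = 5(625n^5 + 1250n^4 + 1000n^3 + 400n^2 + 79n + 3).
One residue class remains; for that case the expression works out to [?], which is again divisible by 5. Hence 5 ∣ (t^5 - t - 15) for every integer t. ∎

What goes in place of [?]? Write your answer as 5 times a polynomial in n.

Only t ≡ 1 (mod 5) is unaccounted for. Put t = 5n+1:
(5n+1)^5 - (5n+1) - 15 expands to 3125n^5 + 3125n^4 + 1250n^3 + 250n^2 + 20n - 15,
and factoring out 5 leaves 5(625n^5 + 625n^4 + 250n^3 + 50n^2 + 4n - 3).

5(625n^5 + 625n^4 + 250n^3 + 50n^2 + 4n - 3)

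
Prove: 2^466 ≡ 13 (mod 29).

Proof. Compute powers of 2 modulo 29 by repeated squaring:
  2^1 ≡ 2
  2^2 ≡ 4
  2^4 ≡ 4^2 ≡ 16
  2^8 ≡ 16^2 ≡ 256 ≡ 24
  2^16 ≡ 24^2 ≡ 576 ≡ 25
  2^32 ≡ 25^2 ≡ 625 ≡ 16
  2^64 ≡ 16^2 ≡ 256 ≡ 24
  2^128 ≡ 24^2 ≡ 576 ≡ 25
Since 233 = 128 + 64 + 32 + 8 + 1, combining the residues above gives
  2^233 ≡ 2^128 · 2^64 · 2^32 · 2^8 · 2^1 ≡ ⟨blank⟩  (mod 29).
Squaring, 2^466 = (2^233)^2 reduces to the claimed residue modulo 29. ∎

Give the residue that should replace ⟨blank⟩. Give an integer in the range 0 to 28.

2^128 · 2^64 · 2^32 · 2^8 · 2^1 ≡ 25 · 24 · 16 · 24 · 2 = 460800.
460800 mod 29 = 19, so 2^233 ≡ 19 (mod 29).

19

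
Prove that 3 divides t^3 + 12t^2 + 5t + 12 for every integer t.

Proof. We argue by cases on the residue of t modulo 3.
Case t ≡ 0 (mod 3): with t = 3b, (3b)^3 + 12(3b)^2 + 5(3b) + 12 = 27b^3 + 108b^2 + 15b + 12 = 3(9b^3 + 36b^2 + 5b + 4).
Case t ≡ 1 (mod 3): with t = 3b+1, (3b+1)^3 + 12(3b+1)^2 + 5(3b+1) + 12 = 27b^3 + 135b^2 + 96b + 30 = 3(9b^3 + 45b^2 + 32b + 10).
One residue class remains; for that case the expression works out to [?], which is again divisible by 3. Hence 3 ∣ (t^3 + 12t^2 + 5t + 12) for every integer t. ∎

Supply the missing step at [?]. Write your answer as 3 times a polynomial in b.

3(9b^3 + 54b^2 + 65b + 26)

The residues treated are {0, 1}, so the missing case is t ≡ 2 (mod 3); write t = 3b+2.
Then (3b+2)^3 + 12(3b+2)^2 + 5(3b+2) + 12 = 27b^3 + 162b^2 + 195b + 78 = 3(9b^3 + 54b^2 + 65b + 26).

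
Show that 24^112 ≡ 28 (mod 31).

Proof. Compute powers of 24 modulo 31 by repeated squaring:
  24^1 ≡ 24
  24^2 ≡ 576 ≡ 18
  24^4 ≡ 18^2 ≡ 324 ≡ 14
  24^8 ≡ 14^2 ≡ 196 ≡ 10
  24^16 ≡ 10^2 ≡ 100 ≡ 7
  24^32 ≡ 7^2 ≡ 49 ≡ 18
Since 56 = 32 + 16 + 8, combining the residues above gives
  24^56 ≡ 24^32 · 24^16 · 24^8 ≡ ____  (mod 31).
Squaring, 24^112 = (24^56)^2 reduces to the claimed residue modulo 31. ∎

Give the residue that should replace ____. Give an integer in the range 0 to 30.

Multiply the listed residues: 18 · 7 · 10 = 126 → 1260.
Reducing modulo 31: 1260 = 40·31 + 20, so 24^56 ≡ 20.

20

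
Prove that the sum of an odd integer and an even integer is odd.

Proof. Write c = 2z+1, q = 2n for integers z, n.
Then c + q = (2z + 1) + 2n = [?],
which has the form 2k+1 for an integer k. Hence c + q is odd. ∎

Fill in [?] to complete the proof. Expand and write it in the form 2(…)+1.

Expanding: (2z + 1) + 2n = 2n + 2z + 1.
Every term except the constant is even, so this is 2(n + z) + 1,
and n + z ∈ ℤ gives the required form.

2(n + z) + 1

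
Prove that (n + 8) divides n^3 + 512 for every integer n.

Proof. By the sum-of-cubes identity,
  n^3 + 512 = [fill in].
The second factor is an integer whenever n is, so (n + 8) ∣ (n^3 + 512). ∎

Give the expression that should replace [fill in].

(n + 8)(n^2 - 8n + 64)

a^3 + b^3 = (a + b)(a^2 - ab + b^2). With a = n, b = 8:
n^3 + 512 = (n + 8)(n^2 - 8n + 64).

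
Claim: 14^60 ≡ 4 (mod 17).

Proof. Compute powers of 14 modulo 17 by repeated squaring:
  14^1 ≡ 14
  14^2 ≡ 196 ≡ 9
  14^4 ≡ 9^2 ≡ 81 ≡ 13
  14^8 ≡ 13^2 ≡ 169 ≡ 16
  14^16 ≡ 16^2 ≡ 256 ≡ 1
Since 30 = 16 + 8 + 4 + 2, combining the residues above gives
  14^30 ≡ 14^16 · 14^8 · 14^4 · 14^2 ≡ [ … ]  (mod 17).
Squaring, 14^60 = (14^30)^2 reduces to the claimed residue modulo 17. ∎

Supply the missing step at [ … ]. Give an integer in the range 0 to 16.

2

14^16 · 14^8 · 14^4 · 14^2 ≡ 1 · 16 · 13 · 9 = 1872.
1872 mod 17 = 2, so 14^30 ≡ 2 (mod 17).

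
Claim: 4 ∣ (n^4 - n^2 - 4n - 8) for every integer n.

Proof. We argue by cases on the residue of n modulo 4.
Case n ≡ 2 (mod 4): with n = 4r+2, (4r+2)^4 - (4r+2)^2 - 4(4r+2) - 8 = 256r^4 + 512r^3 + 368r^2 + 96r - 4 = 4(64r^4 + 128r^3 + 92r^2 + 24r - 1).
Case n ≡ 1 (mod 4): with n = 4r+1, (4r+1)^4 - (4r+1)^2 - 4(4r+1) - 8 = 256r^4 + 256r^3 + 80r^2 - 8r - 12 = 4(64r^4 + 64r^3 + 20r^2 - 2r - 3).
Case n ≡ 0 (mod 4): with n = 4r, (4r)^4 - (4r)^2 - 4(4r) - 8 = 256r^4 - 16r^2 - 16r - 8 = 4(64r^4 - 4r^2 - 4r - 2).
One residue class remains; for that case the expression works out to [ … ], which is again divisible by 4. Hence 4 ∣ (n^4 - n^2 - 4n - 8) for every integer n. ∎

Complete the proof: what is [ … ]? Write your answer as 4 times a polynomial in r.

4(64r^4 + 192r^3 + 212r^2 + 98r + 13)

The residues treated are {2, 1, 0}, so the missing case is n ≡ 3 (mod 4); write n = 4r+3.
Then (4r+3)^4 - (4r+3)^2 - 4(4r+3) - 8 = 256r^4 + 768r^3 + 848r^2 + 392r + 52 = 4(64r^4 + 192r^3 + 212r^2 + 98r + 13).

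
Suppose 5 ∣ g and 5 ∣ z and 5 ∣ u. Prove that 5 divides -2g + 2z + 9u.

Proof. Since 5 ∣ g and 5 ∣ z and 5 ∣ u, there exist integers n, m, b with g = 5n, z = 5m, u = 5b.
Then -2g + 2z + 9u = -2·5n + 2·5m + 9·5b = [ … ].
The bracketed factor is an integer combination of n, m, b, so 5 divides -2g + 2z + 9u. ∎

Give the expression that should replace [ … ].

5(9b + 2m - 2n)

Pull the common 5 out of every term: -2·5n + 2·5m + 9·5b = 5(9b + 2m - 2n).
9b + 2m - 2n is an integer, which exhibits the divisibility.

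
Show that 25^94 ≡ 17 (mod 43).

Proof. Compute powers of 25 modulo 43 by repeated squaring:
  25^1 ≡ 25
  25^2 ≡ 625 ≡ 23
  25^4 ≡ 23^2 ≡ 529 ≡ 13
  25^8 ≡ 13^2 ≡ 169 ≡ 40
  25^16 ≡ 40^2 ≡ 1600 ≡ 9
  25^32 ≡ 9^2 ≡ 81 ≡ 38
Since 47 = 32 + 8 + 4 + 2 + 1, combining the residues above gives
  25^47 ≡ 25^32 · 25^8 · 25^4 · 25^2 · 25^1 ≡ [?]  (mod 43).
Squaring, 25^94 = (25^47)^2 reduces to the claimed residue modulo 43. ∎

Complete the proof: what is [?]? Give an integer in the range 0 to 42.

24

25^32 · 25^8 · 25^4 · 25^2 · 25^1 ≡ 38 · 40 · 13 · 23 · 25 = 11362000.
11362000 mod 43 = 24, so 25^47 ≡ 24 (mod 43).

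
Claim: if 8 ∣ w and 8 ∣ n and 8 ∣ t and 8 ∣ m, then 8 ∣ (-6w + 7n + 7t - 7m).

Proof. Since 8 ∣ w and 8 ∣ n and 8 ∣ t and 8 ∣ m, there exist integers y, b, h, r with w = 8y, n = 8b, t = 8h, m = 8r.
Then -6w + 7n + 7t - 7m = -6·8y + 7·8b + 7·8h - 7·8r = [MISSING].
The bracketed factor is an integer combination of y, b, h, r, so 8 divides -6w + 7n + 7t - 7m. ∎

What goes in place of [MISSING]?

8(7b + 7h - 7r - 6y)

Each term has a factor of 8: -6·8y + 7·8b + 7·8h - 7·8r = 8·(7b + 7h - 7r - 6y).
Since 7b + 7h - 7r - 6y is an integer, 8 ∣ (-6w + 7n + 7t - 7m).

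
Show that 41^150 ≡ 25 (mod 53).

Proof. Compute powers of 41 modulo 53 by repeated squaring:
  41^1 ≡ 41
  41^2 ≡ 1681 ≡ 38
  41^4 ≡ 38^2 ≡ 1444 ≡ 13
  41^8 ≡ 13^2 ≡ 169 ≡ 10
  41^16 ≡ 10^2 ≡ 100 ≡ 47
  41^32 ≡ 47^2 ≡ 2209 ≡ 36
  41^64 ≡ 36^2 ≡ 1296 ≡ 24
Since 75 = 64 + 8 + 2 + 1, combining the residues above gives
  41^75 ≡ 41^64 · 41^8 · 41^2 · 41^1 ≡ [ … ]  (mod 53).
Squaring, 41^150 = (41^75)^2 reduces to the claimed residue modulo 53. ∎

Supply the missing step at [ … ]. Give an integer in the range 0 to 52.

41^64 · 41^8 · 41^2 · 41^1 ≡ 24 · 10 · 38 · 41 = 373920.
373920 mod 53 = 5, so 41^75 ≡ 5 (mod 53).

5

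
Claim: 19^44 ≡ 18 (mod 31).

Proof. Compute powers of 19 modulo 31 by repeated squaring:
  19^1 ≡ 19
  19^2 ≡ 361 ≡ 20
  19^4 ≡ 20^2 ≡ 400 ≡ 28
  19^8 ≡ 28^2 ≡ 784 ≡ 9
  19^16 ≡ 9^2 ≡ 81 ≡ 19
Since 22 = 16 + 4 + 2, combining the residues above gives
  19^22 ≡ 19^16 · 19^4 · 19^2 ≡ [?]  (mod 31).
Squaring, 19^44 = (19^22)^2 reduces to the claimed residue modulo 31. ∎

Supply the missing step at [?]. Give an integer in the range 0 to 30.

19^16 · 19^4 · 19^2 ≡ 19 · 28 · 20 = 10640.
10640 mod 31 = 7, so 19^22 ≡ 7 (mod 31).

7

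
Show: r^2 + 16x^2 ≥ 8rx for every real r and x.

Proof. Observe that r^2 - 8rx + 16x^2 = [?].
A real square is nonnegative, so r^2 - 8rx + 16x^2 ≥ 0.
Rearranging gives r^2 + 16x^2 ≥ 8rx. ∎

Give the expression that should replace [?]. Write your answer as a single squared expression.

(r - 4x)^2

r^2 - 8rx + 16x^2 is a perfect-square trinomial: the outer terms are (r)^2 and (4x)^2, and the cross term is -2·r·4x.
So r^2 - 8rx + 16x^2 = (r - 4x)^2 ≥ 0.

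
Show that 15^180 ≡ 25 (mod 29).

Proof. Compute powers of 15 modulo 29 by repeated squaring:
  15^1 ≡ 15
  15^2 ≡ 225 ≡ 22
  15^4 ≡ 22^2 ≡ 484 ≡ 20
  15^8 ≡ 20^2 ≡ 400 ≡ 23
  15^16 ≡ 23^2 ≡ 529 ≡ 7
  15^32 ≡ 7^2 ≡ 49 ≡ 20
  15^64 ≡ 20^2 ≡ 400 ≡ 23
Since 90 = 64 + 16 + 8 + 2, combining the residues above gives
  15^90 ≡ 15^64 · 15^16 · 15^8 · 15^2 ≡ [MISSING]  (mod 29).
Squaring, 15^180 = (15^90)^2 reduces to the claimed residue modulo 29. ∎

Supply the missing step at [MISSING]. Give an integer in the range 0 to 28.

15^64 · 15^16 · 15^8 · 15^2 ≡ 23 · 7 · 23 · 22 = 81466.
81466 mod 29 = 5, so 15^90 ≡ 5 (mod 29).

5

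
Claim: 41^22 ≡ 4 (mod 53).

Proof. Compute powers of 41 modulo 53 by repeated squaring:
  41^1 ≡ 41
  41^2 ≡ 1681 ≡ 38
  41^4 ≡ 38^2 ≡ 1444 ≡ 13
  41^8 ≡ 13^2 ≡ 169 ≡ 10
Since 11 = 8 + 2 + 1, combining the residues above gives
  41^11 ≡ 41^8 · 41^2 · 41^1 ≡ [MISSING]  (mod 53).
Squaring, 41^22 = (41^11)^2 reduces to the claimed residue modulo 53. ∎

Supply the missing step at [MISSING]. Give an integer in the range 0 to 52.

51

Multiply the listed residues: 10 · 38 · 41 = 380 → 15580.
Reducing modulo 53: 15580 = 293·53 + 51, so 41^11 ≡ 51.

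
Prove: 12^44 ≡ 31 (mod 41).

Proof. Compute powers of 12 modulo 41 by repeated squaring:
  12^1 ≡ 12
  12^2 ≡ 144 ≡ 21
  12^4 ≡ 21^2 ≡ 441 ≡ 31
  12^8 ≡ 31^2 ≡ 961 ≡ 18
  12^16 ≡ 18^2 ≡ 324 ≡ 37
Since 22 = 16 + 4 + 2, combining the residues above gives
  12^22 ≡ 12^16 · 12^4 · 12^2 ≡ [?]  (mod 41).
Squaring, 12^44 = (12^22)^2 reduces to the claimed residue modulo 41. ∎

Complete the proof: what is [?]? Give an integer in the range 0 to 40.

12^16 · 12^4 · 12^2 ≡ 37 · 31 · 21 = 24087.
24087 mod 41 = 20, so 12^22 ≡ 20 (mod 41).

20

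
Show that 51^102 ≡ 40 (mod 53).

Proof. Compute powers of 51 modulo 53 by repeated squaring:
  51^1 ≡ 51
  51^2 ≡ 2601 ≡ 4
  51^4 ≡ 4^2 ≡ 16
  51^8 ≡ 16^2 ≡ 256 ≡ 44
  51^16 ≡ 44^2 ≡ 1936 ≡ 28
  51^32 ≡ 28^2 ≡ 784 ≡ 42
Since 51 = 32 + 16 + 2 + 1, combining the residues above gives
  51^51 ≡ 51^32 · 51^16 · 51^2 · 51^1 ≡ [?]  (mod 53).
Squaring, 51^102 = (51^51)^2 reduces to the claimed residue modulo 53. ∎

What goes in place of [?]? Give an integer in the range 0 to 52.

Multiply the listed residues: 42 · 28 · 4 · 51 = 1176 → 4704 → 239904.
Reducing modulo 53: 239904 = 4526·53 + 26, so 51^51 ≡ 26.

26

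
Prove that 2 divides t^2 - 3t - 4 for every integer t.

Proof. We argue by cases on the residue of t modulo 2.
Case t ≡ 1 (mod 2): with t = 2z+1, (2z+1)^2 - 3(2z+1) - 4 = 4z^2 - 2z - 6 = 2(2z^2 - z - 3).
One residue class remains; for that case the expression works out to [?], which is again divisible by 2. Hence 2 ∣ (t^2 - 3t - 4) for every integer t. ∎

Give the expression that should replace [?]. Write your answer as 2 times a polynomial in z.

2(2z^2 - 3z - 2)

The residues treated are {1}, so the missing case is t ≡ 0 (mod 2); write t = 2z.
Then (2z)^2 - 3(2z) - 4 = 4z^2 - 6z - 4 = 2(2z^2 - 3z - 2).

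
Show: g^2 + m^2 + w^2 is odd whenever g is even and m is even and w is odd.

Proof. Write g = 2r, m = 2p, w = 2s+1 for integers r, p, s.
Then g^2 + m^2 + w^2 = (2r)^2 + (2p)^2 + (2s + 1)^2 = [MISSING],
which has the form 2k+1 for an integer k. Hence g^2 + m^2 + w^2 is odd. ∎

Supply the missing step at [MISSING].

2(2p^2 + 2r^2 + 2s^2 + 2s) + 1

Expanding: (2r)^2 + (2p)^2 + (2s + 1)^2 = 4p^2 + 4r^2 + 4s^2 + 4s + 1.
Every term except the constant is even, so this is 2(2p^2 + 2r^2 + 2s^2 + 2s) + 1,
and 2p^2 + 2r^2 + 2s^2 + 2s ∈ ℤ gives the required form.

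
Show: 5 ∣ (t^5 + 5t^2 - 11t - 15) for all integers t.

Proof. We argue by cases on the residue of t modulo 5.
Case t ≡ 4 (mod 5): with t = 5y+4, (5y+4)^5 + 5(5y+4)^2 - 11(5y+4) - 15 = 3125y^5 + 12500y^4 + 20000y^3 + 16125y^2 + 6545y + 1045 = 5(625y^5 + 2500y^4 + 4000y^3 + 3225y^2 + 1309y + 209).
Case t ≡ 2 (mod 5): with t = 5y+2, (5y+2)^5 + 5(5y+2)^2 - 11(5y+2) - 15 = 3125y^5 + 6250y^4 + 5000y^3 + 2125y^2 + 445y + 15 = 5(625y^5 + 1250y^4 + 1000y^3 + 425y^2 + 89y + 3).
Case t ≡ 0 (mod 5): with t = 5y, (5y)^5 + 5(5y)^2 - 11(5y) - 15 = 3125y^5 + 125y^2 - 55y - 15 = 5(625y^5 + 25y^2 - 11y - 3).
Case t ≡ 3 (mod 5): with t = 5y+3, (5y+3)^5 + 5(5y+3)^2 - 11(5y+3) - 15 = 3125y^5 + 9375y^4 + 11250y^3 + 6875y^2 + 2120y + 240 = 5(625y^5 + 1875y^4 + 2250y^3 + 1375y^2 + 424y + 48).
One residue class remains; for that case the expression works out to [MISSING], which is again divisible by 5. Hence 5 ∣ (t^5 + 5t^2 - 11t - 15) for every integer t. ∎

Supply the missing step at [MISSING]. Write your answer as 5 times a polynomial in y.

5(625y^5 + 625y^4 + 250y^3 + 75y^2 + 4y - 4)

The residues treated are {4, 2, 0, 3}, so the missing case is t ≡ 1 (mod 5); write t = 5y+1.
Then (5y+1)^5 + 5(5y+1)^2 - 11(5y+1) - 15 = 3125y^5 + 3125y^4 + 1250y^3 + 375y^2 + 20y - 20 = 5(625y^5 + 625y^4 + 250y^3 + 75y^2 + 4y - 4).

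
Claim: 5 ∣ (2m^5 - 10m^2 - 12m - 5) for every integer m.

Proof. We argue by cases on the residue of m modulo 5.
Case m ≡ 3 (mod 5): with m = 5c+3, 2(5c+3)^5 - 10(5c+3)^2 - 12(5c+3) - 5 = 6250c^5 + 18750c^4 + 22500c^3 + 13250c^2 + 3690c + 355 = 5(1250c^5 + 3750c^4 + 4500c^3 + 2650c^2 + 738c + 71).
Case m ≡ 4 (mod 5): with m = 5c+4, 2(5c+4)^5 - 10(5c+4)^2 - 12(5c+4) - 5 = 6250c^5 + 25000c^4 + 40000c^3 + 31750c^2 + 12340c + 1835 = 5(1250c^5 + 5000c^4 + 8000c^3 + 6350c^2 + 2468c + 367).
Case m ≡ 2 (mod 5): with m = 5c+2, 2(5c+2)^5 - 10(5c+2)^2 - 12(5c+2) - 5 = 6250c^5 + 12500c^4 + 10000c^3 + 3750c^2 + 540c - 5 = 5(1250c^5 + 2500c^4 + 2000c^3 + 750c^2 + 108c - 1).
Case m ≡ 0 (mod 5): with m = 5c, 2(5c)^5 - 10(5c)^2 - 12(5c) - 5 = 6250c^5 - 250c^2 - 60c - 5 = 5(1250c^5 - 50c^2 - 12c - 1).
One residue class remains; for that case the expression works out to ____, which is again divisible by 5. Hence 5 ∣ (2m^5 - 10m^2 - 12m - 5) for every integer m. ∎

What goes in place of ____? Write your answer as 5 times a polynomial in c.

5(1250c^5 + 1250c^4 + 500c^3 + 50c^2 - 22c - 5)

The residues treated are {3, 4, 2, 0}, so the missing case is m ≡ 1 (mod 5); write m = 5c+1.
Then 2(5c+1)^5 - 10(5c+1)^2 - 12(5c+1) - 5 = 6250c^5 + 6250c^4 + 2500c^3 + 250c^2 - 110c - 25 = 5(1250c^5 + 1250c^4 + 500c^3 + 50c^2 - 22c - 5).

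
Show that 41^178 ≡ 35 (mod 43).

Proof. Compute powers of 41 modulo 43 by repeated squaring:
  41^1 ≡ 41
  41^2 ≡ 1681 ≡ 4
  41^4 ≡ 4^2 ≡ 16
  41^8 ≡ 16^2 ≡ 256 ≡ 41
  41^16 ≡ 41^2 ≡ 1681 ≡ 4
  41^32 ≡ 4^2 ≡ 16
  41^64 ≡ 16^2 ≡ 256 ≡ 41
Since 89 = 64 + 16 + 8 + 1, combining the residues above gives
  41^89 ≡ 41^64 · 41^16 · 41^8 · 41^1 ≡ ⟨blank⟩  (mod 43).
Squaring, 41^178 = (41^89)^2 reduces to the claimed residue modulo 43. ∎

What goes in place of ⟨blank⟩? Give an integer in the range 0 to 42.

11

41^64 · 41^16 · 41^8 · 41^1 ≡ 41 · 4 · 41 · 41 = 275684.
275684 mod 43 = 11, so 41^89 ≡ 11 (mod 43).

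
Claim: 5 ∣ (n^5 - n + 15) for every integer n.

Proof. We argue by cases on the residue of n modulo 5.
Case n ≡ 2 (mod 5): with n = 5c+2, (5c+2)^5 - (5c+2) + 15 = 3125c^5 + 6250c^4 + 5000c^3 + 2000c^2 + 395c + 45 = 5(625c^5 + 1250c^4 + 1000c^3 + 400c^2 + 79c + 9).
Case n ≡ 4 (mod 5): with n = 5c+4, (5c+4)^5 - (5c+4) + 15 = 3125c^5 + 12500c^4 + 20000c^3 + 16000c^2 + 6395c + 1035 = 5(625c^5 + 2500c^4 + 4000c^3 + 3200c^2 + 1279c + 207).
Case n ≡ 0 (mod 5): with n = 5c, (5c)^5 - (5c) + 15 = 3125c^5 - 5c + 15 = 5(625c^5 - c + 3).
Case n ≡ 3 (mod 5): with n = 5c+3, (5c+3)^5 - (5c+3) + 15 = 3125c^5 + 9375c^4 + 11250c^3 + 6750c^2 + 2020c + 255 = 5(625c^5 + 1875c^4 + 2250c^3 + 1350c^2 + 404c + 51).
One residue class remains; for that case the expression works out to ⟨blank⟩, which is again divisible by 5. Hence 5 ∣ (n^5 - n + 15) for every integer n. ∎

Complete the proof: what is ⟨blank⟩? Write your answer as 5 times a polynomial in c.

5(625c^5 + 625c^4 + 250c^3 + 50c^2 + 4c + 3)

Only n ≡ 1 (mod 5) is unaccounted for. Put n = 5c+1:
(5c+1)^5 - (5c+1) + 15 expands to 3125c^5 + 3125c^4 + 1250c^3 + 250c^2 + 20c + 15,
and factoring out 5 leaves 5(625c^5 + 625c^4 + 250c^3 + 50c^2 + 4c + 3).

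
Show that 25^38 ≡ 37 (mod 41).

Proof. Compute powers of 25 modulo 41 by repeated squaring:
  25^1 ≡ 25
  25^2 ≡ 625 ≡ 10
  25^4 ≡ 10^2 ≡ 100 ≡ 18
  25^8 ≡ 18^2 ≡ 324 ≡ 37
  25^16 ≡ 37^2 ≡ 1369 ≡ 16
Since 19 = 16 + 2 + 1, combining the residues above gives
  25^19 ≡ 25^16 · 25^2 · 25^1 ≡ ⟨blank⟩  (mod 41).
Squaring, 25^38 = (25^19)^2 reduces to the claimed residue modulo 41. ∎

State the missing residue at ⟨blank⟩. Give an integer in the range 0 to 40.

23

Multiply the listed residues: 16 · 10 · 25 = 160 → 4000.
Reducing modulo 41: 4000 = 97·41 + 23, so 25^19 ≡ 23.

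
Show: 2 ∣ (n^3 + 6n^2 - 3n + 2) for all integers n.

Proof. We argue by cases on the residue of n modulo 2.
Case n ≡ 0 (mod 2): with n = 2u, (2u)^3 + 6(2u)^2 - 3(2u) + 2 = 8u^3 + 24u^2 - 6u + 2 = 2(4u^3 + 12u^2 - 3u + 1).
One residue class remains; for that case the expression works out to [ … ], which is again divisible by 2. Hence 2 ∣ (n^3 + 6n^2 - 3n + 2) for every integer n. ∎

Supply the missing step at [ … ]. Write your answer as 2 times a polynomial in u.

The residues treated are {0}, so the missing case is n ≡ 1 (mod 2); write n = 2u+1.
Then (2u+1)^3 + 6(2u+1)^2 - 3(2u+1) + 2 = 8u^3 + 36u^2 + 24u + 6 = 2(4u^3 + 18u^2 + 12u + 3).

2(4u^3 + 18u^2 + 12u + 3)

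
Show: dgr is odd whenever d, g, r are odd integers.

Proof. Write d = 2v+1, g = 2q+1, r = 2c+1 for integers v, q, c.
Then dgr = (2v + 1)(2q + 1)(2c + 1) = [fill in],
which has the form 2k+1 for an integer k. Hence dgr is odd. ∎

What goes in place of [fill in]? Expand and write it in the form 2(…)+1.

Expanding: (2v + 1)(2q + 1)(2c + 1) = 8cqv + 4cq + 4cv + 2c + 4qv + 2q + 2v + 1.
Every term except the constant is even, so this is 2(4cqv + 2cq + 2cv + c + 2qv + q + v) + 1,
and 4cqv + 2cq + 2cv + c + 2qv + q + v ∈ ℤ gives the required form.

2(4cqv + 2cq + 2cv + c + 2qv + q + v) + 1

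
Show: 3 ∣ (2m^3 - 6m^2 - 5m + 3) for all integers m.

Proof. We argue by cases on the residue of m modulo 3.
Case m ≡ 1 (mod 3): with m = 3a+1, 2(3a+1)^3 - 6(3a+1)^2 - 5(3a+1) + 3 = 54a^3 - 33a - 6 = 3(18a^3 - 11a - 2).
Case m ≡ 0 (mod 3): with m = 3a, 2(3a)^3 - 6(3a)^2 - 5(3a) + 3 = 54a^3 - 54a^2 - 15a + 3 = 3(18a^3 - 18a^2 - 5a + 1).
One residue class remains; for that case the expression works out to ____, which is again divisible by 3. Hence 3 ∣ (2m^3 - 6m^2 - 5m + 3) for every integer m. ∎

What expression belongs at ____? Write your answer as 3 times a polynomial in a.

Only m ≡ 2 (mod 3) is unaccounted for. Put m = 3a+2:
2(3a+2)^3 - 6(3a+2)^2 - 5(3a+2) + 3 expands to 54a^3 + 54a^2 - 15a - 15,
and factoring out 3 leaves 3(18a^3 + 18a^2 - 5a - 5).

3(18a^3 + 18a^2 - 5a - 5)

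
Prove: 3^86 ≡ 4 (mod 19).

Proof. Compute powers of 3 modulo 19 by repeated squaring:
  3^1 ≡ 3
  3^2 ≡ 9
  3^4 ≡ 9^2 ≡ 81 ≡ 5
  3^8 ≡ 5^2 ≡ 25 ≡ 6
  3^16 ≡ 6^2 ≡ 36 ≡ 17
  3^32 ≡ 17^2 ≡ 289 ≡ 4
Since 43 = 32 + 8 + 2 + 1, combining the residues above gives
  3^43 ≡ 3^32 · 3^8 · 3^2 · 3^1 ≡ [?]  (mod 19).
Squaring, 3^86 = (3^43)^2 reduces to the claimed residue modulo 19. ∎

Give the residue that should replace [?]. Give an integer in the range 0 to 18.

2

3^32 · 3^8 · 3^2 · 3^1 ≡ 4 · 6 · 9 · 3 = 648.
648 mod 19 = 2, so 3^43 ≡ 2 (mod 19).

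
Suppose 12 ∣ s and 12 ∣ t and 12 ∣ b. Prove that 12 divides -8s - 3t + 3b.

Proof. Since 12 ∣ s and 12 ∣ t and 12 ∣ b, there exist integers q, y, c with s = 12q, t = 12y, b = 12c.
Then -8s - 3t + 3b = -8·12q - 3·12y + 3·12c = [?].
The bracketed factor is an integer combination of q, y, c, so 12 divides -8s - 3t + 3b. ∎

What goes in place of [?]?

Pull the common 12 out of every term: -8·12q - 3·12y + 3·12c = 12(3c - 8q - 3y).
3c - 8q - 3y is an integer, which exhibits the divisibility.

12(3c - 8q - 3y)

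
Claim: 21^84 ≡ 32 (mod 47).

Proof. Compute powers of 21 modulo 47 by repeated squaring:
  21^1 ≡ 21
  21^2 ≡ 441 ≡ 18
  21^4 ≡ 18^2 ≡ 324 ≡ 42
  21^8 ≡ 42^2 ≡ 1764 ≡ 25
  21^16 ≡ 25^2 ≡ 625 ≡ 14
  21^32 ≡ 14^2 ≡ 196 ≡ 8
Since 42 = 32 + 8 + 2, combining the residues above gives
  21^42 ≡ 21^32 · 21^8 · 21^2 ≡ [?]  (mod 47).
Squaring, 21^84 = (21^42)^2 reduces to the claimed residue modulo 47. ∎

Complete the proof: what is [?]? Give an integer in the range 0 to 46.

28

Multiply the listed residues: 8 · 25 · 18 = 200 → 3600.
Reducing modulo 47: 3600 = 76·47 + 28, so 21^42 ≡ 28.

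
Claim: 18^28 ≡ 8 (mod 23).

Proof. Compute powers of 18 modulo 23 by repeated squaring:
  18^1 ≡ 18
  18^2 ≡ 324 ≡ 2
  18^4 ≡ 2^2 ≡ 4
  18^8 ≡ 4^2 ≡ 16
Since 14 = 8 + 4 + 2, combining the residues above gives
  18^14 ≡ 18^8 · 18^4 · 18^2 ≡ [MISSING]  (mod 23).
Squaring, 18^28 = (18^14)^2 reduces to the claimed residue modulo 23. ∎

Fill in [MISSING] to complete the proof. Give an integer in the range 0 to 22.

13

Multiply the listed residues: 16 · 4 · 2 = 64 → 128.
Reducing modulo 23: 128 = 5·23 + 13, so 18^14 ≡ 13.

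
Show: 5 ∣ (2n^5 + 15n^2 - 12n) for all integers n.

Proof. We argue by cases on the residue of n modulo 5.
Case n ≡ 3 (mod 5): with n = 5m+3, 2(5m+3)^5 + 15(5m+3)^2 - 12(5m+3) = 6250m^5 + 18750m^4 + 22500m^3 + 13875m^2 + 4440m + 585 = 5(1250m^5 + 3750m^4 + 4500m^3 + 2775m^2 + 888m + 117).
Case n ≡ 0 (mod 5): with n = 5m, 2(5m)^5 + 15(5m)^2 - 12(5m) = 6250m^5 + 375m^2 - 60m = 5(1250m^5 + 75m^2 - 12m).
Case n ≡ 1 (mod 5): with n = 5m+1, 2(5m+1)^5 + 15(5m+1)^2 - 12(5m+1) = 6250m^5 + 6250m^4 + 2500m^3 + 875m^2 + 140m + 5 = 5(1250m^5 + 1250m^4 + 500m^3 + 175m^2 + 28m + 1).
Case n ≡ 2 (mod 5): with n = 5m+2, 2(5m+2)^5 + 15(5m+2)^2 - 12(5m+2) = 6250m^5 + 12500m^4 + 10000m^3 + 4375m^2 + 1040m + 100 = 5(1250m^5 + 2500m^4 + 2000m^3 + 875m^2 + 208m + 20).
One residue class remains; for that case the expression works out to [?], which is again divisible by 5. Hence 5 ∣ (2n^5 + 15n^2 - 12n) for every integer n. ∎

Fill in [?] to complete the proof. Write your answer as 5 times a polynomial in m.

5(1250m^5 + 5000m^4 + 8000m^3 + 6475m^2 + 2668m + 448)

Only n ≡ 4 (mod 5) is unaccounted for. Put n = 5m+4:
2(5m+4)^5 + 15(5m+4)^2 - 12(5m+4) expands to 6250m^5 + 25000m^4 + 40000m^3 + 32375m^2 + 13340m + 2240,
and factoring out 5 leaves 5(1250m^5 + 5000m^4 + 8000m^3 + 6475m^2 + 2668m + 448).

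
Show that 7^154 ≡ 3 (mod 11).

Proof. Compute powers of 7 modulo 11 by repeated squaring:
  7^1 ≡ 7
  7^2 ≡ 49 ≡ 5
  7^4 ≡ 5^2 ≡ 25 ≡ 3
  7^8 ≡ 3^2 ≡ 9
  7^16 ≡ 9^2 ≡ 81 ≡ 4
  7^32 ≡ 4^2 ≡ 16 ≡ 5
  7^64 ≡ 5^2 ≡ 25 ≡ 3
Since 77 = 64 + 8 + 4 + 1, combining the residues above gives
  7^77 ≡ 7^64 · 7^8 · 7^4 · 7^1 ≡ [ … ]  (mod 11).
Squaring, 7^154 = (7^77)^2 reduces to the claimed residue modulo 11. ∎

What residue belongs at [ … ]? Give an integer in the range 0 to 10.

6

7^64 · 7^8 · 7^4 · 7^1 ≡ 3 · 9 · 3 · 7 = 567.
567 mod 11 = 6, so 7^77 ≡ 6 (mod 11).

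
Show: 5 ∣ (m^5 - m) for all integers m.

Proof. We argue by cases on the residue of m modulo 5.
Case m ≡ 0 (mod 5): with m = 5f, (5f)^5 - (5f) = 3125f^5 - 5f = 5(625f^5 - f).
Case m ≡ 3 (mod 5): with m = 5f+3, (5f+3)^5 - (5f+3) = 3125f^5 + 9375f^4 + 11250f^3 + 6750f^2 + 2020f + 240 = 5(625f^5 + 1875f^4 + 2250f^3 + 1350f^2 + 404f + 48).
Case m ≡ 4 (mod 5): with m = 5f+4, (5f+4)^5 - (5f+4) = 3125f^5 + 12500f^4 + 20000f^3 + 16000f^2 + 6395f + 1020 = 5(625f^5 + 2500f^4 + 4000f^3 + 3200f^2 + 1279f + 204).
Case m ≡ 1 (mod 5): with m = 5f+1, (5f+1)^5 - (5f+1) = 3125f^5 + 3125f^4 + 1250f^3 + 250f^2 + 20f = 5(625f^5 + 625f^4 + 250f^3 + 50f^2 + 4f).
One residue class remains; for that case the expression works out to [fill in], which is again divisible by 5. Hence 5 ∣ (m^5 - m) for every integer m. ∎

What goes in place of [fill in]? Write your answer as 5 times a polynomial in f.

5(625f^5 + 1250f^4 + 1000f^3 + 400f^2 + 79f + 6)

The residues treated are {0, 3, 4, 1}, so the missing case is m ≡ 2 (mod 5); write m = 5f+2.
Then (5f+2)^5 - (5f+2) = 3125f^5 + 6250f^4 + 5000f^3 + 2000f^2 + 395f + 30 = 5(625f^5 + 1250f^4 + 1000f^3 + 400f^2 + 79f + 6).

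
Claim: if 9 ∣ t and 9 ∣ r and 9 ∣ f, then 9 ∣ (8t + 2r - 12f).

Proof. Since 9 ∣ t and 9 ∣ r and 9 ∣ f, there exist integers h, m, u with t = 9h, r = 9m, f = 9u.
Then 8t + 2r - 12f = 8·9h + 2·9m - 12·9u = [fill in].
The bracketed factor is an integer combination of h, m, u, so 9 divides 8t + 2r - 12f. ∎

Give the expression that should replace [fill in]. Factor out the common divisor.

9(8h + 2m - 12u)

Each term has a factor of 9: 8·9h + 2·9m - 12·9u = 9·(8h + 2m - 12u).
Since 8h + 2m - 12u is an integer, 9 ∣ (8t + 2r - 12f).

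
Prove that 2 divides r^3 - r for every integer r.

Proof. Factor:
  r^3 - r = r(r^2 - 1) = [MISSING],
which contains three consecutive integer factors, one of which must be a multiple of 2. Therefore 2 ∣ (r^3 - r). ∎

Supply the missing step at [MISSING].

r(r^2 - 1) = r(r - 1)(r + 1) = (r - 1)r(r + 1).
These three factors are consecutive integers, so their product is divisible by 2.

(r - 1)r(r + 1)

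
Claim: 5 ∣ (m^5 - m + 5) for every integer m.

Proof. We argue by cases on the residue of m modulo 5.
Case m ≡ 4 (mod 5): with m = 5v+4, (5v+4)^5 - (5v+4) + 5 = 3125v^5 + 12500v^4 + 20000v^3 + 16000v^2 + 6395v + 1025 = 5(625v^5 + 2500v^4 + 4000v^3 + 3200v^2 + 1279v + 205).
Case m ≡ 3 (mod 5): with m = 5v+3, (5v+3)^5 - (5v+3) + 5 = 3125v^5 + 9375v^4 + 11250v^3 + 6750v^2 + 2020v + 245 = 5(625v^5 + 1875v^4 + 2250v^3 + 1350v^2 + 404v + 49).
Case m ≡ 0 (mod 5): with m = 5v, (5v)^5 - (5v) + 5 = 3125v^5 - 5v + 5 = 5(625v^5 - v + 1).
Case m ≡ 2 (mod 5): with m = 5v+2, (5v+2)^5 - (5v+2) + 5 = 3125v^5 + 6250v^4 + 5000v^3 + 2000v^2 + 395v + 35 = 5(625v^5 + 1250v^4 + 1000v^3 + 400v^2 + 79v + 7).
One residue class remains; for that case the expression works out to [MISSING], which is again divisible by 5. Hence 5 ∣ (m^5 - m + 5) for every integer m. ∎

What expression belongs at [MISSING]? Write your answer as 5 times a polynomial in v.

The residues treated are {4, 3, 0, 2}, so the missing case is m ≡ 1 (mod 5); write m = 5v+1.
Then (5v+1)^5 - (5v+1) + 5 = 3125v^5 + 3125v^4 + 1250v^3 + 250v^2 + 20v + 5 = 5(625v^5 + 625v^4 + 250v^3 + 50v^2 + 4v + 1).

5(625v^5 + 625v^4 + 250v^3 + 50v^2 + 4v + 1)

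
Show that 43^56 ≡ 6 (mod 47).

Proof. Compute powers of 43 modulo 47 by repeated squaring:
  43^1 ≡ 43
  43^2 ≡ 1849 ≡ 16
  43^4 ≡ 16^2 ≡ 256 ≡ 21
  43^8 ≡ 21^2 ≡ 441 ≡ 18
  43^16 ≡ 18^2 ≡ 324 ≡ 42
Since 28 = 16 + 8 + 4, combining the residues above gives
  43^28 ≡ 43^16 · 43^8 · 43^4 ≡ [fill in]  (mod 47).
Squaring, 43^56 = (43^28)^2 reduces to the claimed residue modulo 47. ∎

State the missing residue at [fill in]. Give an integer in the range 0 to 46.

37

43^16 · 43^8 · 43^4 ≡ 42 · 18 · 21 = 15876.
15876 mod 47 = 37, so 43^28 ≡ 37 (mod 47).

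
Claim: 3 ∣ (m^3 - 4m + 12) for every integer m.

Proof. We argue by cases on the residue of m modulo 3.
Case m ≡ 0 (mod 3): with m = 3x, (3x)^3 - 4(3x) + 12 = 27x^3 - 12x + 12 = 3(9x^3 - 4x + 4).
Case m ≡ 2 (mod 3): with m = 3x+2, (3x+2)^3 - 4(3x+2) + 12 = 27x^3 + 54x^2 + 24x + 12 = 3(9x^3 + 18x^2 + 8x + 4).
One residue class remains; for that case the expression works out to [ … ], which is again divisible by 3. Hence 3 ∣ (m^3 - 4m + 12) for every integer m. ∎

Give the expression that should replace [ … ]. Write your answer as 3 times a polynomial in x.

Only m ≡ 1 (mod 3) is unaccounted for. Put m = 3x+1:
(3x+1)^3 - 4(3x+1) + 12 expands to 27x^3 + 27x^2 - 3x + 9,
and factoring out 3 leaves 3(9x^3 + 9x^2 - x + 3).

3(9x^3 + 9x^2 - x + 3)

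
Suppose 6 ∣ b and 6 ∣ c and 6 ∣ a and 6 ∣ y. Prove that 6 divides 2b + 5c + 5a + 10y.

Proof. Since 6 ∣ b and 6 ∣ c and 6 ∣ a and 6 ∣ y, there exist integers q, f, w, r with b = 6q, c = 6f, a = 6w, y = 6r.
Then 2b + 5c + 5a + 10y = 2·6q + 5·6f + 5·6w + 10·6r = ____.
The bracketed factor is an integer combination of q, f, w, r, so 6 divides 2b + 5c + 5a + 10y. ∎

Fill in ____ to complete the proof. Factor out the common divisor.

Pull the common 6 out of every term: 2·6q + 5·6f + 5·6w + 10·6r = 6(5f + 2q + 10r + 5w).
5f + 2q + 10r + 5w is an integer, which exhibits the divisibility.

6(5f + 2q + 10r + 5w)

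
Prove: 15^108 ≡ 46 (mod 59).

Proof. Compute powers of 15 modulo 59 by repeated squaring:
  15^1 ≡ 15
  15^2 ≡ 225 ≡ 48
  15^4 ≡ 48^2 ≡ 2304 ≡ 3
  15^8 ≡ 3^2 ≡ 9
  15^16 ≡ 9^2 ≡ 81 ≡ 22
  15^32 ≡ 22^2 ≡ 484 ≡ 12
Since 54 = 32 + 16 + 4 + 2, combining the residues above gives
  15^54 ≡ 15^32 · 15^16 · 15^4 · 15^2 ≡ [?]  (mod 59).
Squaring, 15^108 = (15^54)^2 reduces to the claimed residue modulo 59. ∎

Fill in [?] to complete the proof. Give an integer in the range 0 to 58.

20

15^32 · 15^16 · 15^4 · 15^2 ≡ 12 · 22 · 3 · 48 = 38016.
38016 mod 59 = 20, so 15^54 ≡ 20 (mod 59).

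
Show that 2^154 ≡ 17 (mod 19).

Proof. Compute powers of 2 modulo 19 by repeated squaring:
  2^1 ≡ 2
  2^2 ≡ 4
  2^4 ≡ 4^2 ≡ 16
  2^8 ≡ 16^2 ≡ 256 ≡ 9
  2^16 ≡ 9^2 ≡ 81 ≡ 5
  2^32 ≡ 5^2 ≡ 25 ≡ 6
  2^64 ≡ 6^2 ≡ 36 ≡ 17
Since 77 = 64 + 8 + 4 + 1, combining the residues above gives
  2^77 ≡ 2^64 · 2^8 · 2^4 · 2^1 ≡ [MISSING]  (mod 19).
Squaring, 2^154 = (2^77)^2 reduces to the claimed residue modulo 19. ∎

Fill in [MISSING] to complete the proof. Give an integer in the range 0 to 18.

2^64 · 2^8 · 2^4 · 2^1 ≡ 17 · 9 · 16 · 2 = 4896.
4896 mod 19 = 13, so 2^77 ≡ 13 (mod 19).

13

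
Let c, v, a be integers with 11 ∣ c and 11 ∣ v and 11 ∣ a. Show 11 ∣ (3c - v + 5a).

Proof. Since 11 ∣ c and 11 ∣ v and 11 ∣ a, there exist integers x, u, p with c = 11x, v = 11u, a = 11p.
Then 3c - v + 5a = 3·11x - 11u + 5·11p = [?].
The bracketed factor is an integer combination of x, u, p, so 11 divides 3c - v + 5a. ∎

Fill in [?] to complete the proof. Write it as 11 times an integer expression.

Each term has a factor of 11: 3·11x - 11u + 5·11p = 11·(5p - u + 3x).
Since 5p - u + 3x is an integer, 11 ∣ (3c - v + 5a).

11(5p - u + 3x)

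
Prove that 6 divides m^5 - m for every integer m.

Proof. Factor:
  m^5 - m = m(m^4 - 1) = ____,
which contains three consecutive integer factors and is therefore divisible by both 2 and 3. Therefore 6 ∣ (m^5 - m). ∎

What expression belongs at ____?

m^4 - 1 = (m^2 - 1)(m^2 + 1), and m^2 - 1 = (m-1)(m+1).
So m(m^4 - 1) = (m - 1)m(m + 1)(m^2 + 1).

(m - 1)m(m + 1)(m^2 + 1)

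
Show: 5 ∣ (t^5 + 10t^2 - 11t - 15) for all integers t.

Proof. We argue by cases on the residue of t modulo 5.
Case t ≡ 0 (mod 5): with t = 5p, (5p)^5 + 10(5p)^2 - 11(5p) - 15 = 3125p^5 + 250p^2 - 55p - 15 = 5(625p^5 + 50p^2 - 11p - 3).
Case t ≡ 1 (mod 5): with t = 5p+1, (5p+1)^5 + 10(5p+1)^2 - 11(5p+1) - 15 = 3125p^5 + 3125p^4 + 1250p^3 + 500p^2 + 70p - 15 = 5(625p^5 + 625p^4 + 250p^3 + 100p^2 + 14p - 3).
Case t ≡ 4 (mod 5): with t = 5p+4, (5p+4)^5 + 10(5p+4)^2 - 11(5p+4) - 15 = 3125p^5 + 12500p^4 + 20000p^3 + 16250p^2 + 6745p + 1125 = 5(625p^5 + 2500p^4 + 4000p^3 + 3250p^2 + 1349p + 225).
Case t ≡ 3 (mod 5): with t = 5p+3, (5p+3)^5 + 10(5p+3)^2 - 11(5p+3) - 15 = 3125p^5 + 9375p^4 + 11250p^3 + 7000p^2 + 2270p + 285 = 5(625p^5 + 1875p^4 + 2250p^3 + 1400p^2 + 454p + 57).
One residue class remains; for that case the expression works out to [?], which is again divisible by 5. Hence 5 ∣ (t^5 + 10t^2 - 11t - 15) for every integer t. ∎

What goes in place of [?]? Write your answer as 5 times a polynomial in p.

5(625p^5 + 1250p^4 + 1000p^3 + 450p^2 + 109p + 7)

The residues treated are {0, 1, 4, 3}, so the missing case is t ≡ 2 (mod 5); write t = 5p+2.
Then (5p+2)^5 + 10(5p+2)^2 - 11(5p+2) - 15 = 3125p^5 + 6250p^4 + 5000p^3 + 2250p^2 + 545p + 35 = 5(625p^5 + 1250p^4 + 1000p^3 + 450p^2 + 109p + 7).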